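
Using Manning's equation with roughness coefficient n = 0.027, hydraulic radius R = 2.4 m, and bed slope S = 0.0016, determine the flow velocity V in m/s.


Manning's equation gives V = (1/n) * R^(2/3) * S^(1/2).
First, compute R^(2/3) = 2.4^(2/3) = 1.7926.
Next, S^(1/2) = 0.0016^(1/2) = 0.04.
Then 1/n = 1/0.027 = 37.04.
V = 37.04 * 1.7926 * 0.04 = 2.6556 m/s.

2.6556


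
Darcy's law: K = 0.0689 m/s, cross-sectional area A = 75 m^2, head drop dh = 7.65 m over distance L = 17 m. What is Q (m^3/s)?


Darcy's law: Q = K * A * i, where i = dh/L.
Hydraulic gradient i = 7.65 / 17 = 0.45.
Q = 0.0689 * 75 * 0.45
  = 2.3254 m^3/s.

2.3254


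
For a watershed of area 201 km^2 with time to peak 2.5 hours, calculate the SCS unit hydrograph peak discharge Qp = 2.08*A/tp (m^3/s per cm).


SCS formula: Qp = 2.08 * A / tp.
Qp = 2.08 * 201 / 2.5
   = 418.08 / 2.5
   = 167.23 m^3/s per cm.

167.23


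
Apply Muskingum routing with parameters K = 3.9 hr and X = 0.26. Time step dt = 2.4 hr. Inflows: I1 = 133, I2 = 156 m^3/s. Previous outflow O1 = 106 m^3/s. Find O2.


Muskingum coefficients:
denom = 2*K*(1-X) + dt = 2*3.9*(1-0.26) + 2.4 = 8.172.
C0 = (dt - 2*K*X)/denom = (2.4 - 2*3.9*0.26)/8.172 = 0.0455.
C1 = (dt + 2*K*X)/denom = (2.4 + 2*3.9*0.26)/8.172 = 0.5419.
C2 = (2*K*(1-X) - dt)/denom = 0.4126.
O2 = C0*I2 + C1*I1 + C2*O1
   = 0.0455*156 + 0.5419*133 + 0.4126*106
   = 122.91 m^3/s.

122.91


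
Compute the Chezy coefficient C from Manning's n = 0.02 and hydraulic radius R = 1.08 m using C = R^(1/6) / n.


The Chezy coefficient relates to Manning's n through C = R^(1/6) / n.
R^(1/6) = 1.08^(1/6) = 1.012909.
C = 1.012909 / 0.02 = 50.65 m^(1/2)/s.

50.65


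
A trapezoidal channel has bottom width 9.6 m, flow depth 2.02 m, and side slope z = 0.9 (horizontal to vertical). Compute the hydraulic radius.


For a trapezoidal section with side slope z:
A = (b + z*y)*y = (9.6 + 0.9*2.02)*2.02 = 23.064 m^2.
P = b + 2*y*sqrt(1 + z^2) = 9.6 + 2*2.02*sqrt(1 + 0.9^2) = 15.035 m.
R = A/P = 23.064 / 15.035 = 1.534 m.

1.534


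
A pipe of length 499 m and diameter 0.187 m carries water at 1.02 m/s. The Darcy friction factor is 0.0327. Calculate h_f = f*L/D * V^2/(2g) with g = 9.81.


Darcy-Weisbach equation: h_f = f * (L/D) * V^2/(2g).
f * L/D = 0.0327 * 499/0.187 = 87.2583.
V^2/(2g) = 1.02^2 / (2*9.81) = 1.0404 / 19.62 = 0.053 m.
h_f = 87.2583 * 0.053 = 4.627 m.

4.627


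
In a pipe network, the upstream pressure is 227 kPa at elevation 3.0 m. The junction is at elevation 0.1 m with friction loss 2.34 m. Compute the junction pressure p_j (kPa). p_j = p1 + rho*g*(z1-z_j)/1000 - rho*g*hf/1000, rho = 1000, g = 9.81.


Junction pressure: p_j = p1 + rho*g*(z1 - z_j)/1000 - rho*g*hf/1000.
Elevation term = 1000*9.81*(3.0 - 0.1)/1000 = 28.449 kPa.
Friction term = 1000*9.81*2.34/1000 = 22.955 kPa.
p_j = 227 + 28.449 - 22.955 = 232.49 kPa.

232.49


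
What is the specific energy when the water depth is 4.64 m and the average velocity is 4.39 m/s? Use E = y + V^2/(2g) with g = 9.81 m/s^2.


Specific energy E = y + V^2/(2g).
Velocity head = V^2/(2g) = 4.39^2 / (2*9.81) = 19.2721 / 19.62 = 0.9823 m.
E = 4.64 + 0.9823 = 5.6223 m.

5.6223


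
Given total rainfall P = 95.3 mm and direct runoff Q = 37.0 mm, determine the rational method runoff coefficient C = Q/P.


The runoff coefficient C = runoff depth / rainfall depth.
C = 37.0 / 95.3
  = 0.3882.

0.3882


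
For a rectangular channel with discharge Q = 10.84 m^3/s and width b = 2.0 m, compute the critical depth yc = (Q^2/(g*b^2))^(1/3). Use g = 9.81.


Using yc = (Q^2 / (g * b^2))^(1/3):
Q^2 = 10.84^2 = 117.51.
g * b^2 = 9.81 * 2.0^2 = 9.81 * 4.0 = 39.24.
Q^2 / (g*b^2) = 117.51 / 39.24 = 2.9946.
yc = 2.9946^(1/3) = 1.4414 m.

1.4414


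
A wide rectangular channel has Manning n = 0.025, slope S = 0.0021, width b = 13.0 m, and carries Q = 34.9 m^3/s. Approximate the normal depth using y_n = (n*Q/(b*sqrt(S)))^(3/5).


We use the wide-channel approximation y_n = (n*Q/(b*sqrt(S)))^(3/5).
sqrt(S) = sqrt(0.0021) = 0.045826.
Numerator: n*Q = 0.025 * 34.9 = 0.8725.
Denominator: b*sqrt(S) = 13.0 * 0.045826 = 0.595738.
arg = 1.4646.
y_n = 1.4646^(3/5) = 1.2573 m.

1.2573


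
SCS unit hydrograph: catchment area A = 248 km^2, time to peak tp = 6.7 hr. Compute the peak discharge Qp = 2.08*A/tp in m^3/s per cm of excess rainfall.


SCS formula: Qp = 2.08 * A / tp.
Qp = 2.08 * 248 / 6.7
   = 515.84 / 6.7
   = 76.99 m^3/s per cm.

76.99


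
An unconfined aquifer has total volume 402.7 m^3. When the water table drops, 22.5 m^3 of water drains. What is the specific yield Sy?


Specific yield Sy = Volume drained / Total volume.
Sy = 22.5 / 402.7
   = 0.0559.

0.0559


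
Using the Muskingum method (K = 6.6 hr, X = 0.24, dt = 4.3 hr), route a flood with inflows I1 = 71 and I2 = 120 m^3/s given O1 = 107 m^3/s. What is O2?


Muskingum coefficients:
denom = 2*K*(1-X) + dt = 2*6.6*(1-0.24) + 4.3 = 14.332.
C0 = (dt - 2*K*X)/denom = (4.3 - 2*6.6*0.24)/14.332 = 0.079.
C1 = (dt + 2*K*X)/denom = (4.3 + 2*6.6*0.24)/14.332 = 0.5211.
C2 = (2*K*(1-X) - dt)/denom = 0.3999.
O2 = C0*I2 + C1*I1 + C2*O1
   = 0.079*120 + 0.5211*71 + 0.3999*107
   = 89.27 m^3/s.

89.27


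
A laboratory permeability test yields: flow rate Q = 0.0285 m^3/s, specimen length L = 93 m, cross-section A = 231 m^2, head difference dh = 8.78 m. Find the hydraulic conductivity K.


From K = Q*L / (A*dh):
Numerator: Q*L = 0.0285 * 93 = 2.6505.
Denominator: A*dh = 231 * 8.78 = 2028.18.
K = 2.6505 / 2028.18 = 0.001307 m/s.

0.001307


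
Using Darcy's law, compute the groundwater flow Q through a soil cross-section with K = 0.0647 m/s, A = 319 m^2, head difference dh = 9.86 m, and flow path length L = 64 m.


Darcy's law: Q = K * A * i, where i = dh/L.
Hydraulic gradient i = 9.86 / 64 = 0.154062.
Q = 0.0647 * 319 * 0.154062
  = 3.1797 m^3/s.

3.1797


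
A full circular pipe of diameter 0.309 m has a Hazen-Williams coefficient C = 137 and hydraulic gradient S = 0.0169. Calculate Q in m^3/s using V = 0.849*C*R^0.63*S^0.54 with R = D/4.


For a full circular pipe, R = D/4 = 0.309/4 = 0.0772 m.
V = 0.849 * 137 * 0.0772^0.63 * 0.0169^0.54
  = 0.849 * 137 * 0.19924 * 0.110423
  = 2.559 m/s.
Pipe area A = pi*D^2/4 = pi*0.309^2/4 = 0.075 m^2.
Q = A * V = 0.075 * 2.559 = 0.1919 m^3/s.

0.1919


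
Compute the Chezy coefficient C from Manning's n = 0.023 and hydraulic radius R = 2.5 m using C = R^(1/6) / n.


The Chezy coefficient relates to Manning's n through C = R^(1/6) / n.
R^(1/6) = 2.5^(1/6) = 1.164993.
C = 1.164993 / 0.023 = 50.65 m^(1/2)/s.

50.65


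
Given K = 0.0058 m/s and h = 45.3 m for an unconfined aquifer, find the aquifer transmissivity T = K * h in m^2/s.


Transmissivity is defined as T = K * h.
T = 0.0058 * 45.3
  = 0.2627 m^2/s.

0.2627


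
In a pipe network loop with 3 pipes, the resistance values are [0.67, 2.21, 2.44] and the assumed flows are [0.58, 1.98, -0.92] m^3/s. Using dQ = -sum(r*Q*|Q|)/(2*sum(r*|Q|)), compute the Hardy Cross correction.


Numerator terms (r*Q*|Q|): 0.67*0.58*|0.58| = 0.2254; 2.21*1.98*|1.98| = 8.6641; 2.44*-0.92*|-0.92| = -2.0652.
Sum of numerator = 6.8243.
Denominator terms (r*|Q|): 0.67*|0.58| = 0.3886; 2.21*|1.98| = 4.3758; 2.44*|-0.92| = 2.2448.
2 * sum of denominator = 2 * 7.0092 = 14.0184.
dQ = -6.8243 / 14.0184 = -0.4868 m^3/s.

-0.4868


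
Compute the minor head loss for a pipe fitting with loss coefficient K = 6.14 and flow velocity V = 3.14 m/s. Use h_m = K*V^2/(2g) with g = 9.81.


Minor loss formula: h_m = K * V^2/(2g).
V^2 = 3.14^2 = 9.8596.
V^2/(2g) = 9.8596 / 19.62 = 0.5025 m.
h_m = 6.14 * 0.5025 = 3.0855 m.

3.0855


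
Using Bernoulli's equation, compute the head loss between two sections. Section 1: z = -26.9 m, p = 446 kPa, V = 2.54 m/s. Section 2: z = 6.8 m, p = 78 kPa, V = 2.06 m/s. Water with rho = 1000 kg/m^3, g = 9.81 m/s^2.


Total head at each section: H = z + p/(rho*g) + V^2/(2g).
H1 = -26.9 + 446*1000/(1000*9.81) + 2.54^2/(2*9.81)
   = -26.9 + 45.464 + 0.3288
   = 18.893 m.
H2 = 6.8 + 78*1000/(1000*9.81) + 2.06^2/(2*9.81)
   = 6.8 + 7.951 + 0.2163
   = 14.967 m.
h_L = H1 - H2 = 18.893 - 14.967 = 3.925 m.

3.925


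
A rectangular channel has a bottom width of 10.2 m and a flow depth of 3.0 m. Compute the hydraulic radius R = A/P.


For a rectangular section:
Flow area A = b * y = 10.2 * 3.0 = 30.6 m^2.
Wetted perimeter P = b + 2y = 10.2 + 2*3.0 = 16.2 m.
Hydraulic radius R = A/P = 30.6 / 16.2 = 1.8889 m.

1.8889


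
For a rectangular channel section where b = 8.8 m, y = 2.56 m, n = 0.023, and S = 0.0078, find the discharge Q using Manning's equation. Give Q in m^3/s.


For a rectangular channel, the cross-sectional area A = b * y = 8.8 * 2.56 = 22.53 m^2.
The wetted perimeter P = b + 2y = 8.8 + 2*2.56 = 13.92 m.
Hydraulic radius R = A/P = 22.53/13.92 = 1.6184 m.
Velocity V = (1/n)*R^(2/3)*S^(1/2) = (1/0.023)*1.6184^(2/3)*0.0078^(1/2) = 5.2931 m/s.
Discharge Q = A * V = 22.53 * 5.2931 = 119.242 m^3/s.

119.242


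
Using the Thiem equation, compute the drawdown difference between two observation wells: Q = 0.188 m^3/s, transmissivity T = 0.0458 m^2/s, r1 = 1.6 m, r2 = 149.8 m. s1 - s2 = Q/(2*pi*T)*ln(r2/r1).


Thiem equation: s1 - s2 = Q/(2*pi*T) * ln(r2/r1).
ln(r2/r1) = ln(149.8/1.6) = 4.5393.
Q/(2*pi*T) = 0.188 / (2*pi*0.0458) = 0.188 / 0.2878 = 0.6533.
s1 - s2 = 0.6533 * 4.5393 = 2.9655 m.

2.9655


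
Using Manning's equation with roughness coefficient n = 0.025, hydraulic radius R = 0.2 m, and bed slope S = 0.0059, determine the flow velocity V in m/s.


Manning's equation gives V = (1/n) * R^(2/3) * S^(1/2).
First, compute R^(2/3) = 0.2^(2/3) = 0.342.
Next, S^(1/2) = 0.0059^(1/2) = 0.076811.
Then 1/n = 1/0.025 = 40.0.
V = 40.0 * 0.342 * 0.076811 = 1.0508 m/s.

1.0508


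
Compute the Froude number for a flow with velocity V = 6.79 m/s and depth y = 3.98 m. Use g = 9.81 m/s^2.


The Froude number is defined as Fr = V / sqrt(g*y).
g*y = 9.81 * 3.98 = 39.0438.
sqrt(g*y) = sqrt(39.0438) = 6.2485.
Fr = 6.79 / 6.2485 = 1.0867.

1.0867


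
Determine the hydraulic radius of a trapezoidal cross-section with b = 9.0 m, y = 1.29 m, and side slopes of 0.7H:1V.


For a trapezoidal section with side slope z:
A = (b + z*y)*y = (9.0 + 0.7*1.29)*1.29 = 12.775 m^2.
P = b + 2*y*sqrt(1 + z^2) = 9.0 + 2*1.29*sqrt(1 + 0.7^2) = 12.149 m.
R = A/P = 12.775 / 12.149 = 1.0515 m.

1.0515


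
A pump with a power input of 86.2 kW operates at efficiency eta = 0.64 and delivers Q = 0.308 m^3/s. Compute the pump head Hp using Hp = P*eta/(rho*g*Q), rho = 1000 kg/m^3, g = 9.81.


Pump head formula: Hp = P * eta / (rho * g * Q).
Numerator: P * eta = 86.2 * 1000 * 0.64 = 55168.0 W.
Denominator: rho * g * Q = 1000 * 9.81 * 0.308 = 3021.48.
Hp = 55168.0 / 3021.48 = 18.26 m.

18.26


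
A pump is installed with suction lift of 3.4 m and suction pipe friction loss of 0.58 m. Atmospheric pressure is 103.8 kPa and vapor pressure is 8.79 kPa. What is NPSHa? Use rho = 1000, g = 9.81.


NPSHa = p_atm/(rho*g) - z_s - hf_s - p_vap/(rho*g).
p_atm/(rho*g) = 103.8*1000 / (1000*9.81) = 10.581 m.
p_vap/(rho*g) = 8.79*1000 / (1000*9.81) = 0.896 m.
NPSHa = 10.581 - 3.4 - 0.58 - 0.896
      = 5.71 m.

5.71


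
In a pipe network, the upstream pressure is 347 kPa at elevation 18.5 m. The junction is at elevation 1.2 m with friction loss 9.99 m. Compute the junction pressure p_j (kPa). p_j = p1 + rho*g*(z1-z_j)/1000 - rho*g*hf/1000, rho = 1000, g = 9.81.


Junction pressure: p_j = p1 + rho*g*(z1 - z_j)/1000 - rho*g*hf/1000.
Elevation term = 1000*9.81*(18.5 - 1.2)/1000 = 169.713 kPa.
Friction term = 1000*9.81*9.99/1000 = 98.002 kPa.
p_j = 347 + 169.713 - 98.002 = 418.71 kPa.

418.71


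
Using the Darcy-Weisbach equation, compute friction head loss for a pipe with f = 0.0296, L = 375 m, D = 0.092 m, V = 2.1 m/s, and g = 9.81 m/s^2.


Darcy-Weisbach equation: h_f = f * (L/D) * V^2/(2g).
f * L/D = 0.0296 * 375/0.092 = 120.6522.
V^2/(2g) = 2.1^2 / (2*9.81) = 4.41 / 19.62 = 0.2248 m.
h_f = 120.6522 * 0.2248 = 27.119 m.

27.119


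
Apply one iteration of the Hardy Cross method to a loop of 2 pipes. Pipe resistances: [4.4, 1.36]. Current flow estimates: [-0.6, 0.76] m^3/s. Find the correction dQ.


Numerator terms (r*Q*|Q|): 4.4*-0.6*|-0.6| = -1.584; 1.36*0.76*|0.76| = 0.7855.
Sum of numerator = -0.7985.
Denominator terms (r*|Q|): 4.4*|-0.6| = 2.64; 1.36*|0.76| = 1.0336.
2 * sum of denominator = 2 * 3.6736 = 7.3472.
dQ = --0.7985 / 7.3472 = 0.1087 m^3/s.

0.1087


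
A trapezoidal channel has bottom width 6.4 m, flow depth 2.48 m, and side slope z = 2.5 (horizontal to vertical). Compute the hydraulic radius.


For a trapezoidal section with side slope z:
A = (b + z*y)*y = (6.4 + 2.5*2.48)*2.48 = 31.248 m^2.
P = b + 2*y*sqrt(1 + z^2) = 6.4 + 2*2.48*sqrt(1 + 2.5^2) = 19.755 m.
R = A/P = 31.248 / 19.755 = 1.5818 m.

1.5818


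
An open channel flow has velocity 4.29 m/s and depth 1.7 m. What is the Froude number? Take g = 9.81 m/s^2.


The Froude number is defined as Fr = V / sqrt(g*y).
g*y = 9.81 * 1.7 = 16.677.
sqrt(g*y) = sqrt(16.677) = 4.0837.
Fr = 4.29 / 4.0837 = 1.0505.

1.0505


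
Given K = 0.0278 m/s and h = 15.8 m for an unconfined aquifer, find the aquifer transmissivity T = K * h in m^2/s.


Transmissivity is defined as T = K * h.
T = 0.0278 * 15.8
  = 0.4392 m^2/s.

0.4392


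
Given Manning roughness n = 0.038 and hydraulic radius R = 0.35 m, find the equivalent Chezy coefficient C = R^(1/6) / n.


The Chezy coefficient relates to Manning's n through C = R^(1/6) / n.
R^(1/6) = 0.35^(1/6) = 0.839482.
C = 0.839482 / 0.038 = 22.09 m^(1/2)/s.

22.09


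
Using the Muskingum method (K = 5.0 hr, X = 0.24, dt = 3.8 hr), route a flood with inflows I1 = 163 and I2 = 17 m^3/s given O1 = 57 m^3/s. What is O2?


Muskingum coefficients:
denom = 2*K*(1-X) + dt = 2*5.0*(1-0.24) + 3.8 = 11.4.
C0 = (dt - 2*K*X)/denom = (3.8 - 2*5.0*0.24)/11.4 = 0.1228.
C1 = (dt + 2*K*X)/denom = (3.8 + 2*5.0*0.24)/11.4 = 0.5439.
C2 = (2*K*(1-X) - dt)/denom = 0.3333.
O2 = C0*I2 + C1*I1 + C2*O1
   = 0.1228*17 + 0.5439*163 + 0.3333*57
   = 109.74 m^3/s.

109.74


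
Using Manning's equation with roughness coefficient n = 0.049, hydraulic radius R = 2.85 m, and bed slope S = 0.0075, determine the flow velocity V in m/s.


Manning's equation gives V = (1/n) * R^(2/3) * S^(1/2).
First, compute R^(2/3) = 2.85^(2/3) = 2.0102.
Next, S^(1/2) = 0.0075^(1/2) = 0.086603.
Then 1/n = 1/0.049 = 20.41.
V = 20.41 * 2.0102 * 0.086603 = 3.5527 m/s.

3.5527


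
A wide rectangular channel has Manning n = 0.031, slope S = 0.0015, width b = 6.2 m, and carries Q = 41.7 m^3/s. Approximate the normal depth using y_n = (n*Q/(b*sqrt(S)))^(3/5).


We use the wide-channel approximation y_n = (n*Q/(b*sqrt(S)))^(3/5).
sqrt(S) = sqrt(0.0015) = 0.03873.
Numerator: n*Q = 0.031 * 41.7 = 1.2927.
Denominator: b*sqrt(S) = 6.2 * 0.03873 = 0.240126.
arg = 5.3834.
y_n = 5.3834^(3/5) = 2.7456 m.

2.7456


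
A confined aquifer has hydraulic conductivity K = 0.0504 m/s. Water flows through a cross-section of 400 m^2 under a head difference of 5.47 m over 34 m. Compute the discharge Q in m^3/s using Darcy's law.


Darcy's law: Q = K * A * i, where i = dh/L.
Hydraulic gradient i = 5.47 / 34 = 0.160882.
Q = 0.0504 * 400 * 0.160882
  = 3.2434 m^3/s.

3.2434


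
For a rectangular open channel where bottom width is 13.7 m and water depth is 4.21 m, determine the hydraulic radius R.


For a rectangular section:
Flow area A = b * y = 13.7 * 4.21 = 57.68 m^2.
Wetted perimeter P = b + 2y = 13.7 + 2*4.21 = 22.12 m.
Hydraulic radius R = A/P = 57.68 / 22.12 = 2.6075 m.

2.6075


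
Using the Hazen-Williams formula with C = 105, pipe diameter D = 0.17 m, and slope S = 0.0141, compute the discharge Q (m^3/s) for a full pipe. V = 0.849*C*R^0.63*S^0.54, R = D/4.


For a full circular pipe, R = D/4 = 0.17/4 = 0.0425 m.
V = 0.849 * 105 * 0.0425^0.63 * 0.0141^0.54
  = 0.849 * 105 * 0.136737 * 0.100133
  = 1.2206 m/s.
Pipe area A = pi*D^2/4 = pi*0.17^2/4 = 0.0227 m^2.
Q = A * V = 0.0227 * 1.2206 = 0.0277 m^3/s.

0.0277


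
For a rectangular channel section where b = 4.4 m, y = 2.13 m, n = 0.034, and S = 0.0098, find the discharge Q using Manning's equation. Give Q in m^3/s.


For a rectangular channel, the cross-sectional area A = b * y = 4.4 * 2.13 = 9.37 m^2.
The wetted perimeter P = b + 2y = 4.4 + 2*2.13 = 8.66 m.
Hydraulic radius R = A/P = 9.37/8.66 = 1.0822 m.
Velocity V = (1/n)*R^(2/3)*S^(1/2) = (1/0.034)*1.0822^(2/3)*0.0098^(1/2) = 3.0691 m/s.
Discharge Q = A * V = 9.37 * 3.0691 = 28.764 m^3/s.

28.764


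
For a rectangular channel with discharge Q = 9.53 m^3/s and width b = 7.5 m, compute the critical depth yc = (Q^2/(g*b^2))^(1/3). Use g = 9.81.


Using yc = (Q^2 / (g * b^2))^(1/3):
Q^2 = 9.53^2 = 90.82.
g * b^2 = 9.81 * 7.5^2 = 9.81 * 56.25 = 551.81.
Q^2 / (g*b^2) = 90.82 / 551.81 = 0.1646.
yc = 0.1646^(1/3) = 0.548 m.

0.548


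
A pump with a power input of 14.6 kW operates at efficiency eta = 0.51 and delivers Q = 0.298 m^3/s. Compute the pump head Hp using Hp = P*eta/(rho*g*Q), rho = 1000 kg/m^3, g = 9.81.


Pump head formula: Hp = P * eta / (rho * g * Q).
Numerator: P * eta = 14.6 * 1000 * 0.51 = 7446.0 W.
Denominator: rho * g * Q = 1000 * 9.81 * 0.298 = 2923.38.
Hp = 7446.0 / 2923.38 = 2.55 m.

2.55


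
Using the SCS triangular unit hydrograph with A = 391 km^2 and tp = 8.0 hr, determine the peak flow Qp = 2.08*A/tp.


SCS formula: Qp = 2.08 * A / tp.
Qp = 2.08 * 391 / 8.0
   = 813.28 / 8.0
   = 101.66 m^3/s per cm.

101.66


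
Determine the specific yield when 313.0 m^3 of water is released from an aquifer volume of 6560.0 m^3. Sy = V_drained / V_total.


Specific yield Sy = Volume drained / Total volume.
Sy = 313.0 / 6560.0
   = 0.0477.

0.0477


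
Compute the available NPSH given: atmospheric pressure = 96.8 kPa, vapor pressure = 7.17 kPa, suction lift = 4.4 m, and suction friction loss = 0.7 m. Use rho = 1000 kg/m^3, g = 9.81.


NPSHa = p_atm/(rho*g) - z_s - hf_s - p_vap/(rho*g).
p_atm/(rho*g) = 96.8*1000 / (1000*9.81) = 9.867 m.
p_vap/(rho*g) = 7.17*1000 / (1000*9.81) = 0.731 m.
NPSHa = 9.867 - 4.4 - 0.7 - 0.731
      = 4.04 m.

4.04


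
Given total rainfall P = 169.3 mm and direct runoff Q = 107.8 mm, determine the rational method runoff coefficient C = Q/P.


The runoff coefficient C = runoff depth / rainfall depth.
C = 107.8 / 169.3
  = 0.6367.

0.6367


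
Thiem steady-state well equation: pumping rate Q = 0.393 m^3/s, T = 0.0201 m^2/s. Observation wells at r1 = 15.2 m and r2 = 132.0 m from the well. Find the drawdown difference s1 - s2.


Thiem equation: s1 - s2 = Q/(2*pi*T) * ln(r2/r1).
ln(r2/r1) = ln(132.0/15.2) = 2.1615.
Q/(2*pi*T) = 0.393 / (2*pi*0.0201) = 0.393 / 0.1263 = 3.1118.
s1 - s2 = 3.1118 * 2.1615 = 6.7263 m.

6.7263


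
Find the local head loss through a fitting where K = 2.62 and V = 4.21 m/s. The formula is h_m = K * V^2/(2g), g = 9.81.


Minor loss formula: h_m = K * V^2/(2g).
V^2 = 4.21^2 = 17.7241.
V^2/(2g) = 17.7241 / 19.62 = 0.9034 m.
h_m = 2.62 * 0.9034 = 2.3668 m.

2.3668


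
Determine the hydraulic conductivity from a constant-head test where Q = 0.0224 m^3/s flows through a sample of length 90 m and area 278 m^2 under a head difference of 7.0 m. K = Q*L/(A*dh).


From K = Q*L / (A*dh):
Numerator: Q*L = 0.0224 * 90 = 2.016.
Denominator: A*dh = 278 * 7.0 = 1946.0.
K = 2.016 / 1946.0 = 0.001036 m/s.

0.001036


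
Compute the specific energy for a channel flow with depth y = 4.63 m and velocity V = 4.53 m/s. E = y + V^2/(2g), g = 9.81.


Specific energy E = y + V^2/(2g).
Velocity head = V^2/(2g) = 4.53^2 / (2*9.81) = 20.5209 / 19.62 = 1.0459 m.
E = 4.63 + 1.0459 = 5.6759 m.

5.6759


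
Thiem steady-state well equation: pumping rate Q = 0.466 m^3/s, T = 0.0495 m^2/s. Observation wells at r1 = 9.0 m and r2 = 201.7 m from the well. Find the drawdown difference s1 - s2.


Thiem equation: s1 - s2 = Q/(2*pi*T) * ln(r2/r1).
ln(r2/r1) = ln(201.7/9.0) = 3.1096.
Q/(2*pi*T) = 0.466 / (2*pi*0.0495) = 0.466 / 0.311 = 1.4983.
s1 - s2 = 1.4983 * 3.1096 = 4.6591 m.

4.6591


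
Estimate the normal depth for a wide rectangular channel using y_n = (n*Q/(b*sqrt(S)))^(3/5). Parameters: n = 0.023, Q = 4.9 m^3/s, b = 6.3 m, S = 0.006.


We use the wide-channel approximation y_n = (n*Q/(b*sqrt(S)))^(3/5).
sqrt(S) = sqrt(0.006) = 0.07746.
Numerator: n*Q = 0.023 * 4.9 = 0.1127.
Denominator: b*sqrt(S) = 6.3 * 0.07746 = 0.487998.
arg = 0.2309.
y_n = 0.2309^(3/5) = 0.4151 m.

0.4151


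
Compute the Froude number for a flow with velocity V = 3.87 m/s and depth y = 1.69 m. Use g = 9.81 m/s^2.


The Froude number is defined as Fr = V / sqrt(g*y).
g*y = 9.81 * 1.69 = 16.5789.
sqrt(g*y) = sqrt(16.5789) = 4.0717.
Fr = 3.87 / 4.0717 = 0.9505.

0.9505


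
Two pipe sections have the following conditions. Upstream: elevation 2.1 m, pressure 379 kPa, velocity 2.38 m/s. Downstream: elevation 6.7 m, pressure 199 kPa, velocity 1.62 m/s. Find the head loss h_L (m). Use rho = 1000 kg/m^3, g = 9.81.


Total head at each section: H = z + p/(rho*g) + V^2/(2g).
H1 = 2.1 + 379*1000/(1000*9.81) + 2.38^2/(2*9.81)
   = 2.1 + 38.634 + 0.2887
   = 41.023 m.
H2 = 6.7 + 199*1000/(1000*9.81) + 1.62^2/(2*9.81)
   = 6.7 + 20.285 + 0.1338
   = 27.119 m.
h_L = H1 - H2 = 41.023 - 27.119 = 13.904 m.

13.904


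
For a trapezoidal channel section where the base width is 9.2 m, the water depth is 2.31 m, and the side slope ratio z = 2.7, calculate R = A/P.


For a trapezoidal section with side slope z:
A = (b + z*y)*y = (9.2 + 2.7*2.31)*2.31 = 35.659 m^2.
P = b + 2*y*sqrt(1 + z^2) = 9.2 + 2*2.31*sqrt(1 + 2.7^2) = 22.502 m.
R = A/P = 35.659 / 22.502 = 1.5847 m.

1.5847


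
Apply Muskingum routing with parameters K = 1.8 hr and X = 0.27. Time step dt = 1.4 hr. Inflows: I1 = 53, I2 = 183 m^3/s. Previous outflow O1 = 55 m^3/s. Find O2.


Muskingum coefficients:
denom = 2*K*(1-X) + dt = 2*1.8*(1-0.27) + 1.4 = 4.028.
C0 = (dt - 2*K*X)/denom = (1.4 - 2*1.8*0.27)/4.028 = 0.1063.
C1 = (dt + 2*K*X)/denom = (1.4 + 2*1.8*0.27)/4.028 = 0.5889.
C2 = (2*K*(1-X) - dt)/denom = 0.3049.
O2 = C0*I2 + C1*I1 + C2*O1
   = 0.1063*183 + 0.5889*53 + 0.3049*55
   = 67.42 m^3/s.

67.42


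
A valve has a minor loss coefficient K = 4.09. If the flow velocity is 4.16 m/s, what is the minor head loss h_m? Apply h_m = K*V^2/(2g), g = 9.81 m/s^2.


Minor loss formula: h_m = K * V^2/(2g).
V^2 = 4.16^2 = 17.3056.
V^2/(2g) = 17.3056 / 19.62 = 0.882 m.
h_m = 4.09 * 0.882 = 3.6075 m.

3.6075


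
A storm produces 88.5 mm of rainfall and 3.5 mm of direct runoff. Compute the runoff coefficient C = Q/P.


The runoff coefficient C = runoff depth / rainfall depth.
C = 3.5 / 88.5
  = 0.0395.

0.0395


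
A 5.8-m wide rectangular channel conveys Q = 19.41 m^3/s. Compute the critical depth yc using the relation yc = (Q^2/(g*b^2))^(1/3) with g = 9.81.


Using yc = (Q^2 / (g * b^2))^(1/3):
Q^2 = 19.41^2 = 376.75.
g * b^2 = 9.81 * 5.8^2 = 9.81 * 33.64 = 330.01.
Q^2 / (g*b^2) = 376.75 / 330.01 = 1.1416.
yc = 1.1416^(1/3) = 1.0451 m.

1.0451


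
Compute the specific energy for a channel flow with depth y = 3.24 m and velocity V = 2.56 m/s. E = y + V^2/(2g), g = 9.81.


Specific energy E = y + V^2/(2g).
Velocity head = V^2/(2g) = 2.56^2 / (2*9.81) = 6.5536 / 19.62 = 0.334 m.
E = 3.24 + 0.334 = 3.574 m.

3.574


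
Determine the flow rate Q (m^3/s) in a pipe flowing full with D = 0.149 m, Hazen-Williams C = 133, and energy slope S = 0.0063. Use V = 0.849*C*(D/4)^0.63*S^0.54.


For a full circular pipe, R = D/4 = 0.149/4 = 0.0372 m.
V = 0.849 * 133 * 0.0372^0.63 * 0.0063^0.54
  = 0.849 * 133 * 0.125837 * 0.06481
  = 0.9209 m/s.
Pipe area A = pi*D^2/4 = pi*0.149^2/4 = 0.0174 m^2.
Q = A * V = 0.0174 * 0.9209 = 0.0161 m^3/s.

0.0161


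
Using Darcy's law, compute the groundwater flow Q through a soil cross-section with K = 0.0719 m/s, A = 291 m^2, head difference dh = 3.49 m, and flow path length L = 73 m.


Darcy's law: Q = K * A * i, where i = dh/L.
Hydraulic gradient i = 3.49 / 73 = 0.047808.
Q = 0.0719 * 291 * 0.047808
  = 1.0003 m^3/s.

1.0003


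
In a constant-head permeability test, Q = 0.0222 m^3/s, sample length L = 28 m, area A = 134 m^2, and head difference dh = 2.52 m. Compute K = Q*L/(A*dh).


From K = Q*L / (A*dh):
Numerator: Q*L = 0.0222 * 28 = 0.6216.
Denominator: A*dh = 134 * 2.52 = 337.68.
K = 0.6216 / 337.68 = 0.001841 m/s.

0.001841


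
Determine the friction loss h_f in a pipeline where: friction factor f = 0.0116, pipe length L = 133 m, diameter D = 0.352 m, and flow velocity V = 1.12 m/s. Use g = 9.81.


Darcy-Weisbach equation: h_f = f * (L/D) * V^2/(2g).
f * L/D = 0.0116 * 133/0.352 = 4.383.
V^2/(2g) = 1.12^2 / (2*9.81) = 1.2544 / 19.62 = 0.0639 m.
h_f = 4.383 * 0.0639 = 0.28 m.

0.28


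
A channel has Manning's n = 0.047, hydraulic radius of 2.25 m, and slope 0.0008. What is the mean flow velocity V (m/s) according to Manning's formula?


Manning's equation gives V = (1/n) * R^(2/3) * S^(1/2).
First, compute R^(2/3) = 2.25^(2/3) = 1.7171.
Next, S^(1/2) = 0.0008^(1/2) = 0.028284.
Then 1/n = 1/0.047 = 21.28.
V = 21.28 * 1.7171 * 0.028284 = 1.0333 m/s.

1.0333


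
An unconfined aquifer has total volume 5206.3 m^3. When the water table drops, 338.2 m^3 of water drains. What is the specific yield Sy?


Specific yield Sy = Volume drained / Total volume.
Sy = 338.2 / 5206.3
   = 0.065.

0.065


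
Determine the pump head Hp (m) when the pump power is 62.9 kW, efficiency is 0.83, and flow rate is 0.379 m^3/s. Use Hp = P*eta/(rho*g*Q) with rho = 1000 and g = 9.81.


Pump head formula: Hp = P * eta / (rho * g * Q).
Numerator: P * eta = 62.9 * 1000 * 0.83 = 52207.0 W.
Denominator: rho * g * Q = 1000 * 9.81 * 0.379 = 3717.99.
Hp = 52207.0 / 3717.99 = 14.04 m.

14.04


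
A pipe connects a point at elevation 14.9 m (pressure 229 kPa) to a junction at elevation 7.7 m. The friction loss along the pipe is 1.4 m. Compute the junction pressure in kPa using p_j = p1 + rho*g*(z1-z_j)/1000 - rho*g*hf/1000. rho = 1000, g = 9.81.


Junction pressure: p_j = p1 + rho*g*(z1 - z_j)/1000 - rho*g*hf/1000.
Elevation term = 1000*9.81*(14.9 - 7.7)/1000 = 70.632 kPa.
Friction term = 1000*9.81*1.4/1000 = 13.734 kPa.
p_j = 229 + 70.632 - 13.734 = 285.9 kPa.

285.9


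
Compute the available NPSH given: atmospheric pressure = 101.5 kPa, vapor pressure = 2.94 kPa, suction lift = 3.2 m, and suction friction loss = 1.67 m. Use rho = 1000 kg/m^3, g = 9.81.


NPSHa = p_atm/(rho*g) - z_s - hf_s - p_vap/(rho*g).
p_atm/(rho*g) = 101.5*1000 / (1000*9.81) = 10.347 m.
p_vap/(rho*g) = 2.94*1000 / (1000*9.81) = 0.3 m.
NPSHa = 10.347 - 3.2 - 1.67 - 0.3
      = 5.18 m.

5.18


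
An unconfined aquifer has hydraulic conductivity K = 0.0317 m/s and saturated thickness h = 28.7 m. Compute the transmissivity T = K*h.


Transmissivity is defined as T = K * h.
T = 0.0317 * 28.7
  = 0.9098 m^2/s.

0.9098


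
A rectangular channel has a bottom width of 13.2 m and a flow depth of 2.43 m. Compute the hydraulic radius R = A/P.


For a rectangular section:
Flow area A = b * y = 13.2 * 2.43 = 32.08 m^2.
Wetted perimeter P = b + 2y = 13.2 + 2*2.43 = 18.06 m.
Hydraulic radius R = A/P = 32.08 / 18.06 = 1.7761 m.

1.7761


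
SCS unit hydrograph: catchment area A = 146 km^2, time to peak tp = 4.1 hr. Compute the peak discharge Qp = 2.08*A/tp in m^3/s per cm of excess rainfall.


SCS formula: Qp = 2.08 * A / tp.
Qp = 2.08 * 146 / 4.1
   = 303.68 / 4.1
   = 74.07 m^3/s per cm.

74.07


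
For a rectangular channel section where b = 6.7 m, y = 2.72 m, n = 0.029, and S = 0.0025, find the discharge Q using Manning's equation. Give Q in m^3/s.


For a rectangular channel, the cross-sectional area A = b * y = 6.7 * 2.72 = 18.22 m^2.
The wetted perimeter P = b + 2y = 6.7 + 2*2.72 = 12.14 m.
Hydraulic radius R = A/P = 18.22/12.14 = 1.5012 m.
Velocity V = (1/n)*R^(2/3)*S^(1/2) = (1/0.029)*1.5012^(2/3)*0.0025^(1/2) = 2.2604 m/s.
Discharge Q = A * V = 18.22 * 2.2604 = 41.194 m^3/s.

41.194


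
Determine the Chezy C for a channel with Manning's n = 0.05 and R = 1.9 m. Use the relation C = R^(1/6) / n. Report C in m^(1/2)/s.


The Chezy coefficient relates to Manning's n through C = R^(1/6) / n.
R^(1/6) = 1.9^(1/6) = 1.112907.
C = 1.112907 / 0.05 = 22.26 m^(1/2)/s.

22.26


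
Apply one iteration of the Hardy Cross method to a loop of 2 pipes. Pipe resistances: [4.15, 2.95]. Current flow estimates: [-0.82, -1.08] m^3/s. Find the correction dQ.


Numerator terms (r*Q*|Q|): 4.15*-0.82*|-0.82| = -2.7905; 2.95*-1.08*|-1.08| = -3.4409.
Sum of numerator = -6.2313.
Denominator terms (r*|Q|): 4.15*|-0.82| = 3.403; 2.95*|-1.08| = 3.186.
2 * sum of denominator = 2 * 6.589 = 13.178.
dQ = --6.2313 / 13.178 = 0.4729 m^3/s.

0.4729


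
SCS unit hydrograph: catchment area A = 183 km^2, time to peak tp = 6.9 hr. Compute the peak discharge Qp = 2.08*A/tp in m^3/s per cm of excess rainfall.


SCS formula: Qp = 2.08 * A / tp.
Qp = 2.08 * 183 / 6.9
   = 380.64 / 6.9
   = 55.17 m^3/s per cm.

55.17


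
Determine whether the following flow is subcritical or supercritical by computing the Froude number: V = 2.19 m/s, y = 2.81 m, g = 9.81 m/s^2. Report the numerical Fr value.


The Froude number is defined as Fr = V / sqrt(g*y).
g*y = 9.81 * 2.81 = 27.5661.
sqrt(g*y) = sqrt(27.5661) = 5.2503.
Fr = 2.19 / 5.2503 = 0.4171.
Since Fr < 1, the flow is subcritical.

0.4171


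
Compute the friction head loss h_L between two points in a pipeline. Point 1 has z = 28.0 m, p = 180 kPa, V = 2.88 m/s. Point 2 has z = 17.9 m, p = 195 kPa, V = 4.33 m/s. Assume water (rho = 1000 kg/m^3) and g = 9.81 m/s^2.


Total head at each section: H = z + p/(rho*g) + V^2/(2g).
H1 = 28.0 + 180*1000/(1000*9.81) + 2.88^2/(2*9.81)
   = 28.0 + 18.349 + 0.4228
   = 46.771 m.
H2 = 17.9 + 195*1000/(1000*9.81) + 4.33^2/(2*9.81)
   = 17.9 + 19.878 + 0.9556
   = 38.733 m.
h_L = H1 - H2 = 46.771 - 38.733 = 8.038 m.

8.038


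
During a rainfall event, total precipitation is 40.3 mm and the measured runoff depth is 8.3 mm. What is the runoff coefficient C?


The runoff coefficient C = runoff depth / rainfall depth.
C = 8.3 / 40.3
  = 0.206.

0.206


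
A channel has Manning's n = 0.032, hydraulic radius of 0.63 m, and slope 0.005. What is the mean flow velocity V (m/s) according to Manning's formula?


Manning's equation gives V = (1/n) * R^(2/3) * S^(1/2).
First, compute R^(2/3) = 0.63^(2/3) = 0.7349.
Next, S^(1/2) = 0.005^(1/2) = 0.070711.
Then 1/n = 1/0.032 = 31.25.
V = 31.25 * 0.7349 * 0.070711 = 1.6239 m/s.

1.6239


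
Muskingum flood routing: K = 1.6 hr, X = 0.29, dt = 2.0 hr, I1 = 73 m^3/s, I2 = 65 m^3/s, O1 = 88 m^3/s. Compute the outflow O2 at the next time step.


Muskingum coefficients:
denom = 2*K*(1-X) + dt = 2*1.6*(1-0.29) + 2.0 = 4.272.
C0 = (dt - 2*K*X)/denom = (2.0 - 2*1.6*0.29)/4.272 = 0.2509.
C1 = (dt + 2*K*X)/denom = (2.0 + 2*1.6*0.29)/4.272 = 0.6854.
C2 = (2*K*(1-X) - dt)/denom = 0.0637.
O2 = C0*I2 + C1*I1 + C2*O1
   = 0.2509*65 + 0.6854*73 + 0.0637*88
   = 71.95 m^3/s.

71.95


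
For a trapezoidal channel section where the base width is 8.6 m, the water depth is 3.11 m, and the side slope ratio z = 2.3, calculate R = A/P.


For a trapezoidal section with side slope z:
A = (b + z*y)*y = (8.6 + 2.3*3.11)*3.11 = 48.992 m^2.
P = b + 2*y*sqrt(1 + z^2) = 8.6 + 2*3.11*sqrt(1 + 2.3^2) = 24.2 m.
R = A/P = 48.992 / 24.2 = 2.0245 m.

2.0245


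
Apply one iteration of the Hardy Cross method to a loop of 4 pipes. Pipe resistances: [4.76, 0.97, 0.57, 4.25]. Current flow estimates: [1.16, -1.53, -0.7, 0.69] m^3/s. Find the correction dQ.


Numerator terms (r*Q*|Q|): 4.76*1.16*|1.16| = 6.4051; 0.97*-1.53*|-1.53| = -2.2707; 0.57*-0.7*|-0.7| = -0.2793; 4.25*0.69*|0.69| = 2.0234.
Sum of numerator = 5.8785.
Denominator terms (r*|Q|): 4.76*|1.16| = 5.5216; 0.97*|-1.53| = 1.4841; 0.57*|-0.7| = 0.399; 4.25*|0.69| = 2.9325.
2 * sum of denominator = 2 * 10.3372 = 20.6744.
dQ = -5.8785 / 20.6744 = -0.2843 m^3/s.

-0.2843


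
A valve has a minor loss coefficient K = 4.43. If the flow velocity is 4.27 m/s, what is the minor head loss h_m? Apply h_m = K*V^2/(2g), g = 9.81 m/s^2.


Minor loss formula: h_m = K * V^2/(2g).
V^2 = 4.27^2 = 18.2329.
V^2/(2g) = 18.2329 / 19.62 = 0.9293 m.
h_m = 4.43 * 0.9293 = 4.1168 m.

4.1168


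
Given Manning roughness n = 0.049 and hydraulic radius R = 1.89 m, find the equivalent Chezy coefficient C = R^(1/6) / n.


The Chezy coefficient relates to Manning's n through C = R^(1/6) / n.
R^(1/6) = 1.89^(1/6) = 1.111929.
C = 1.111929 / 0.049 = 22.69 m^(1/2)/s.

22.69


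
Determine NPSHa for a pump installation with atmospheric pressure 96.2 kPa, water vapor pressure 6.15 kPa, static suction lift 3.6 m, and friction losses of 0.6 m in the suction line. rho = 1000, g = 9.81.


NPSHa = p_atm/(rho*g) - z_s - hf_s - p_vap/(rho*g).
p_atm/(rho*g) = 96.2*1000 / (1000*9.81) = 9.806 m.
p_vap/(rho*g) = 6.15*1000 / (1000*9.81) = 0.627 m.
NPSHa = 9.806 - 3.6 - 0.6 - 0.627
      = 4.98 m.

4.98


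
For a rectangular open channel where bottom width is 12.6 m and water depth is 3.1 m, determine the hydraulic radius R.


For a rectangular section:
Flow area A = b * y = 12.6 * 3.1 = 39.06 m^2.
Wetted perimeter P = b + 2y = 12.6 + 2*3.1 = 18.8 m.
Hydraulic radius R = A/P = 39.06 / 18.8 = 2.0777 m.

2.0777


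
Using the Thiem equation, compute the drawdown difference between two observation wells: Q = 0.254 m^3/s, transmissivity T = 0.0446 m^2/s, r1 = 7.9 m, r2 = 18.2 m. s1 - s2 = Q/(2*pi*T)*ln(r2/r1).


Thiem equation: s1 - s2 = Q/(2*pi*T) * ln(r2/r1).
ln(r2/r1) = ln(18.2/7.9) = 0.8346.
Q/(2*pi*T) = 0.254 / (2*pi*0.0446) = 0.254 / 0.2802 = 0.9064.
s1 - s2 = 0.9064 * 0.8346 = 0.7564 m.

0.7564


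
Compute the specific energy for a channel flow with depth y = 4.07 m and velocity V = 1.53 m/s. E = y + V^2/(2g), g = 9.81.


Specific energy E = y + V^2/(2g).
Velocity head = V^2/(2g) = 1.53^2 / (2*9.81) = 2.3409 / 19.62 = 0.1193 m.
E = 4.07 + 0.1193 = 4.1893 m.

4.1893


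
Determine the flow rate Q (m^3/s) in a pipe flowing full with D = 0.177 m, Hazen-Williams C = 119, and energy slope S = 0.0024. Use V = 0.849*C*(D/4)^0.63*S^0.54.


For a full circular pipe, R = D/4 = 0.177/4 = 0.0442 m.
V = 0.849 * 119 * 0.0442^0.63 * 0.0024^0.54
  = 0.849 * 119 * 0.140257 * 0.038487
  = 0.5454 m/s.
Pipe area A = pi*D^2/4 = pi*0.177^2/4 = 0.0246 m^2.
Q = A * V = 0.0246 * 0.5454 = 0.0134 m^3/s.

0.0134


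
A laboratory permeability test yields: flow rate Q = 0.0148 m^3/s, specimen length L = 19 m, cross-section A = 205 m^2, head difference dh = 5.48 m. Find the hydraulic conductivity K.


From K = Q*L / (A*dh):
Numerator: Q*L = 0.0148 * 19 = 0.2812.
Denominator: A*dh = 205 * 5.48 = 1123.4.
K = 0.2812 / 1123.4 = 0.00025 m/s.

0.00025


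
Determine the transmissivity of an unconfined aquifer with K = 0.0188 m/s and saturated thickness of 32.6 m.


Transmissivity is defined as T = K * h.
T = 0.0188 * 32.6
  = 0.6129 m^2/s.

0.6129


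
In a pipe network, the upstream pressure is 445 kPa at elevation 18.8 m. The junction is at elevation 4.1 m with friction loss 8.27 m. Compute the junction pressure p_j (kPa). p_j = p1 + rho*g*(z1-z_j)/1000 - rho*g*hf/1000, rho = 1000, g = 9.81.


Junction pressure: p_j = p1 + rho*g*(z1 - z_j)/1000 - rho*g*hf/1000.
Elevation term = 1000*9.81*(18.8 - 4.1)/1000 = 144.207 kPa.
Friction term = 1000*9.81*8.27/1000 = 81.129 kPa.
p_j = 445 + 144.207 - 81.129 = 508.08 kPa.

508.08


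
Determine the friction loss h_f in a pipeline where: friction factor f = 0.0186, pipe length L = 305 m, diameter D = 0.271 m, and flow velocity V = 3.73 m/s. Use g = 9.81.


Darcy-Weisbach equation: h_f = f * (L/D) * V^2/(2g).
f * L/D = 0.0186 * 305/0.271 = 20.9336.
V^2/(2g) = 3.73^2 / (2*9.81) = 13.9129 / 19.62 = 0.7091 m.
h_f = 20.9336 * 0.7091 = 14.844 m.

14.844


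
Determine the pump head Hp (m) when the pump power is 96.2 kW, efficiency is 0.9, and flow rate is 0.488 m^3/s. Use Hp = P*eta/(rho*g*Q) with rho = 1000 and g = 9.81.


Pump head formula: Hp = P * eta / (rho * g * Q).
Numerator: P * eta = 96.2 * 1000 * 0.9 = 86580.0 W.
Denominator: rho * g * Q = 1000 * 9.81 * 0.488 = 4787.28.
Hp = 86580.0 / 4787.28 = 18.09 m.

18.09


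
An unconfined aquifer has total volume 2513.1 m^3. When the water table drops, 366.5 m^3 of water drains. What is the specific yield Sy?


Specific yield Sy = Volume drained / Total volume.
Sy = 366.5 / 2513.1
   = 0.1458.

0.1458


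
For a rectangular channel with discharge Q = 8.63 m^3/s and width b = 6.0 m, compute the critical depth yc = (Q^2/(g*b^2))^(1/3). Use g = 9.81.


Using yc = (Q^2 / (g * b^2))^(1/3):
Q^2 = 8.63^2 = 74.48.
g * b^2 = 9.81 * 6.0^2 = 9.81 * 36.0 = 353.16.
Q^2 / (g*b^2) = 74.48 / 353.16 = 0.2109.
yc = 0.2109^(1/3) = 0.5952 m.

0.5952


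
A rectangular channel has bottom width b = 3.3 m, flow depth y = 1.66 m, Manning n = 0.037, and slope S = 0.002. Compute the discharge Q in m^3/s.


For a rectangular channel, the cross-sectional area A = b * y = 3.3 * 1.66 = 5.48 m^2.
The wetted perimeter P = b + 2y = 3.3 + 2*1.66 = 6.62 m.
Hydraulic radius R = A/P = 5.48/6.62 = 0.8275 m.
Velocity V = (1/n)*R^(2/3)*S^(1/2) = (1/0.037)*0.8275^(2/3)*0.002^(1/2) = 1.0653 m/s.
Discharge Q = A * V = 5.48 * 1.0653 = 5.836 m^3/s.

5.836


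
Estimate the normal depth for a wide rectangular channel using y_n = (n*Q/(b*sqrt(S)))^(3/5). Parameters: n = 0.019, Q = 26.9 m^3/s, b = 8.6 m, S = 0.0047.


We use the wide-channel approximation y_n = (n*Q/(b*sqrt(S)))^(3/5).
sqrt(S) = sqrt(0.0047) = 0.068557.
Numerator: n*Q = 0.019 * 26.9 = 0.5111.
Denominator: b*sqrt(S) = 8.6 * 0.068557 = 0.58959.
arg = 0.8669.
y_n = 0.8669^(3/5) = 0.9179 m.

0.9179


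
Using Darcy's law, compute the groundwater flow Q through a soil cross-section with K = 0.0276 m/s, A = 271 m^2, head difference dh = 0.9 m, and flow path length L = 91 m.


Darcy's law: Q = K * A * i, where i = dh/L.
Hydraulic gradient i = 0.9 / 91 = 0.00989.
Q = 0.0276 * 271 * 0.00989
  = 0.074 m^3/s.

0.074


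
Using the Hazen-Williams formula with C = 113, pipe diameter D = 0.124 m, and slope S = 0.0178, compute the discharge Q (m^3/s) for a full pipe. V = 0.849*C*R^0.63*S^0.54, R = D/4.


For a full circular pipe, R = D/4 = 0.124/4 = 0.031 m.
V = 0.849 * 113 * 0.031^0.63 * 0.0178^0.54
  = 0.849 * 113 * 0.112088 * 0.11356
  = 1.2212 m/s.
Pipe area A = pi*D^2/4 = pi*0.124^2/4 = 0.0121 m^2.
Q = A * V = 0.0121 * 1.2212 = 0.0147 m^3/s.

0.0147


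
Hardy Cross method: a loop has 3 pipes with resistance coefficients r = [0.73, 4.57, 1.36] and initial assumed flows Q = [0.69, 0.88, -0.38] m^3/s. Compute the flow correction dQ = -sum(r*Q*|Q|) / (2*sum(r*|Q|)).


Numerator terms (r*Q*|Q|): 0.73*0.69*|0.69| = 0.3476; 4.57*0.88*|0.88| = 3.539; 1.36*-0.38*|-0.38| = -0.1964.
Sum of numerator = 3.6902.
Denominator terms (r*|Q|): 0.73*|0.69| = 0.5037; 4.57*|0.88| = 4.0216; 1.36*|-0.38| = 0.5168.
2 * sum of denominator = 2 * 5.0421 = 10.0842.
dQ = -3.6902 / 10.0842 = -0.3659 m^3/s.

-0.3659


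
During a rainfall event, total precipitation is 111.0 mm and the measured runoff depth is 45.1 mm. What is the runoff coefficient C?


The runoff coefficient C = runoff depth / rainfall depth.
C = 45.1 / 111.0
  = 0.4063.

0.4063


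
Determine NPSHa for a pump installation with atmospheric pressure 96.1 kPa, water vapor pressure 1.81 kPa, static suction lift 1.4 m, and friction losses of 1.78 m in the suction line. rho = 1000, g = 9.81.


NPSHa = p_atm/(rho*g) - z_s - hf_s - p_vap/(rho*g).
p_atm/(rho*g) = 96.1*1000 / (1000*9.81) = 9.796 m.
p_vap/(rho*g) = 1.81*1000 / (1000*9.81) = 0.185 m.
NPSHa = 9.796 - 1.4 - 1.78 - 0.185
      = 6.43 m.

6.43


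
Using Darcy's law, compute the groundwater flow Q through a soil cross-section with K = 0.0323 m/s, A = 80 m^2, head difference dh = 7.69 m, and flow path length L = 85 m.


Darcy's law: Q = K * A * i, where i = dh/L.
Hydraulic gradient i = 7.69 / 85 = 0.090471.
Q = 0.0323 * 80 * 0.090471
  = 0.2338 m^3/s.

0.2338
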